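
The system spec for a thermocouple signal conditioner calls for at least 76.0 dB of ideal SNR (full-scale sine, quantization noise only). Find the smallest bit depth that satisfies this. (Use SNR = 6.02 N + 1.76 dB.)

6.02 N + 1.76 ≥ 76.0 gives N ≥ 12.332, so the minimum integer is 13.

13 bits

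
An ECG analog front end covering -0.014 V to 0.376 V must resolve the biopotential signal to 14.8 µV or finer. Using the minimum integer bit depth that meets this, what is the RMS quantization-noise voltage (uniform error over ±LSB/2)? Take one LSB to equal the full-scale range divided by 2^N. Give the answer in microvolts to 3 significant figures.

3.44 µV

The full-scale span is 0.376 − (-0.014) = 0.39 V.
Levels needed ≥ 0.39/14.8 µV = 26350. 2^15 = 32768 suffices, so N_min = 15.
Step size = 0.39/32768 V = 11.902 µV.
V_rms = LSB/√12 = 3.44 µV.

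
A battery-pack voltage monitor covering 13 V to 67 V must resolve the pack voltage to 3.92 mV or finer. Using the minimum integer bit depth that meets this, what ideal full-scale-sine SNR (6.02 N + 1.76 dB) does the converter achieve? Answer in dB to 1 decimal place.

Span: 67 V − (13 V) = 54 V.
Need 2^N ≥ 54 V / 3.92 mV = 13780 → N_min = 14.
6.02(14) + 1.76 = 86.04 dB.

86.0 dB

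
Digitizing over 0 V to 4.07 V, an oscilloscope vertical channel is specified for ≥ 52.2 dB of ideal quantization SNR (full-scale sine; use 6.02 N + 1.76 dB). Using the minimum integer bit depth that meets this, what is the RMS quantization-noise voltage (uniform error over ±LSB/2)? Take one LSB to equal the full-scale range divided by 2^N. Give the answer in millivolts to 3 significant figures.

2.29 mV

Span = 4.07 V.
Solving 6.02 N ≥ 52.2 − 1.76: N ≥ 8.379. Round up → N = 9.
One LSB is 4.07 V / 512 = 7.9492 mV.
σ_q = LSB/√12 = 7.9492 mV/3.4641 = 2.29 mV.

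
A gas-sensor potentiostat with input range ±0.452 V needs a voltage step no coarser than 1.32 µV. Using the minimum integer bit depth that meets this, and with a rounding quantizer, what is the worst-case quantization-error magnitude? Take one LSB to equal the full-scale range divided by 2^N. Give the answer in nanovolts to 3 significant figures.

431 nV

Range = 0.452 − (-0.452) = 0.904 V.
Required number of levels: 0.904/1.32 µV = 684850; smallest N with 2^N ≥ that is 20.
One LSB is 0.904 V / 1048576 = 0.86212 µV.
Max error for round-to-nearest is LSB/2 = 431 nV.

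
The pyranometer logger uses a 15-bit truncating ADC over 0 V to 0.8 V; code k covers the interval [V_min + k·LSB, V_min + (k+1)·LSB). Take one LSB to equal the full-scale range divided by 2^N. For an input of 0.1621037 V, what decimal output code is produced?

6639

Full-scale range = 0.8 V. LSB = 0.8 V / 2^15 ≈ 24.41 µV.
(V_in − V_min) × 2^15/range = (0.1621037 − (0)) × 32768/0.8 = 6639.768.
Floor → code = 6639.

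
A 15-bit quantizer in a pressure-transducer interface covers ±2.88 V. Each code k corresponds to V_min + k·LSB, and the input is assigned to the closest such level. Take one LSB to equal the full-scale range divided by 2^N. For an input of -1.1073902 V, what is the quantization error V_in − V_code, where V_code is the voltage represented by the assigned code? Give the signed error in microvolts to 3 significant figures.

Range = 2.88 − (-2.88) = 5.76 V. LSB = 5.76 V / 2^15 ≈ 175.8 µV.
(-1.1073902 − (-2.88)) / LSB = 1.7726098 × 32768/5.76 = 10084.1802. Nearest integer: k = 10084.
V_code = -2.88 + (10084/32768) × 5.76 = -1.1074218750 V.
Error = V_in − V_code = -1.1073902 − (-1.1074218750) = +31.7 µV.

+31.7 µV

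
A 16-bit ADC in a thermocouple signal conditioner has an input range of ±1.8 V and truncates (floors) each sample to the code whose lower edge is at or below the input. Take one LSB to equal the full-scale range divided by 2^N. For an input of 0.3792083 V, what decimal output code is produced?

39671

Span: 1.8 V − (-1.8 V) = 3.6 V. LSB = 3.6 V / 2^16 ≈ 54.93 µV.
V_in − V_min = 0.3792083 − (-1.8) = 2.1792083 V.
Divide by LSB: 2.1792083 × 65536/3.6 = 39671.2764.
Truncating gives code 39671.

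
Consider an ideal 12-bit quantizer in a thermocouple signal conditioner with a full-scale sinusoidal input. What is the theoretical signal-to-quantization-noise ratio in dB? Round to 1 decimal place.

74.0 dB

Ideal quantization SNR: 6.02 × 12 + 1.76 dB = 74.0 dB.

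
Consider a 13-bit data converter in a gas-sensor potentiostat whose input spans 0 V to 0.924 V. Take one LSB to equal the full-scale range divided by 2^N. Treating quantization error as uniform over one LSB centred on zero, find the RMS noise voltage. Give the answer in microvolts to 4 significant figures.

Span = 0.924 V.
LSB = 0.924 V / 2^13 = 112.793 µV.
RMS of a uniform error over width LSB is LSB/√12 = 32.56 µV.

32.56 µV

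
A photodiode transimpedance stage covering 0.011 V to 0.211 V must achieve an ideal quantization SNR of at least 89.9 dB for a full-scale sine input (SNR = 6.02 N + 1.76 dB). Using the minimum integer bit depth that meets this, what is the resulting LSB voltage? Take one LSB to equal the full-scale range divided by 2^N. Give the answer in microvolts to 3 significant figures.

The full-scale span is 0.211 − (0.011) = 0.2 V.
Solving 6.02 N ≥ 89.9 − 1.76: N ≥ 14.641. Round up → N = 15.
Step size = 0.2/32768 V = 6.10 µV.

6.10 µV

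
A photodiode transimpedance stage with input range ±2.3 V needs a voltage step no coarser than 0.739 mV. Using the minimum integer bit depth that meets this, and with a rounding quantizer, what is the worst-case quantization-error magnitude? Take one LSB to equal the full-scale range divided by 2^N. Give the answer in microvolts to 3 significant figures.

Range = 2.3 − (-2.3) = 4.6 V.
Levels needed ≥ 4.6/0.739 mV = 6225. 2^13 = 8192 suffices, so N_min = 13.
LSB = 4.6 V / 2^13 = 0.56152 mV.
Half an LSB is 281 µV.

281 µV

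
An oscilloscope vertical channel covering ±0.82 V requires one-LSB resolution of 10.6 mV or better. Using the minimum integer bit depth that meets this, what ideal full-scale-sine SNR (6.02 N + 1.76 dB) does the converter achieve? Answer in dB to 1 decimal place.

The full-scale span is 0.82 − (-0.82) = 1.64 V.
Levels needed ≥ 1.64/10.6 mV = 154.7. 2^8 = 256 suffices, so N_min = 8.
6.02(8) + 1.76 = 49.92 dB.

49.9 dB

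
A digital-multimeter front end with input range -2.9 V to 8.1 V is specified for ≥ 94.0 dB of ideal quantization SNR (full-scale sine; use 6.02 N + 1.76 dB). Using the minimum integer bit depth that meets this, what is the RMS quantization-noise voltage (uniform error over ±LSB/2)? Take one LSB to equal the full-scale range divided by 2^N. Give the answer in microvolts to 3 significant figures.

48.5 µV

Span: 8.1 V − (-2.9 V) = 11 V.
Required N = ⌈(94.0 − 1.76)/6.02⌉ = ⌈15.322⌉ = 16.
LSB = 11 V / 2^16 = 167.85 µV.
V_rms = LSB/√12 = 48.5 µV.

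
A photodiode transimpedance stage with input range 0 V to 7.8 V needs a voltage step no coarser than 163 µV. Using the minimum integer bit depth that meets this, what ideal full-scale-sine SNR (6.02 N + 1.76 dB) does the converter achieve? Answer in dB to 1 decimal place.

98.1 dB

Span = 7.8 V.
Required number of levels: 7.8/163 µV = 47853; smallest N with 2^N ≥ that is 16.
6.02(16) + 1.76 = 98.08 dB.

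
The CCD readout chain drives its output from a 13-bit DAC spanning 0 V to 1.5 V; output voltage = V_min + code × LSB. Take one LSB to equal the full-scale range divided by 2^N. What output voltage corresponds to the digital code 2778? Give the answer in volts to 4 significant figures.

0.5087 V

Span = 1.5 V. LSB = 1.5 V / 2^13.
Output = V_min + (2778/8192) × range = 0 + 0.339111 × 1.5 V
      = 0 V + 0.508667 V = 0.508667 V.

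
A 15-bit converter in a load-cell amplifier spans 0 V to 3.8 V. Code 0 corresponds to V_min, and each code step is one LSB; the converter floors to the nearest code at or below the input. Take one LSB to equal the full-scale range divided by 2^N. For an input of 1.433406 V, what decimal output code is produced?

Span = 3.8 V. LSB = 3.8 V / 2^15 ≈ 116.0 µV.
(V_in − V_min) × 2^15/range = (1.433406 − (0)) × 32768/3.8 = 12360.486.
Floor → code = 12360.

12360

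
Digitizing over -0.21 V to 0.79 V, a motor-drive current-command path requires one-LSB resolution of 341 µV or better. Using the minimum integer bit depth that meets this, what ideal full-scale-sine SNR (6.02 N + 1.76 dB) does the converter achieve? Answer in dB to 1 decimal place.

Span: 0.79 V − (-0.21 V) = 1 V.
Need 2^N ≥ 1 V / 341 µV = 2933 → N_min = 12.
6.02(12) + 1.76 = 74.00 dB.

74.0 dB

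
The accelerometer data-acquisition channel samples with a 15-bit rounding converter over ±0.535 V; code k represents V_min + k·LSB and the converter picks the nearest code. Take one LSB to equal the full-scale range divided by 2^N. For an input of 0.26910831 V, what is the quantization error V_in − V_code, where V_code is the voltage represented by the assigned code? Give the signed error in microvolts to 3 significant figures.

+8.27 µV

Span: 0.535 V − (-0.535 V) = 1.07 V. LSB = 1.07 V / 2^15 ≈ 32.65 µV.
Position in LSBs: (0.26910831 − (-0.535)) × 32768/1.07 = 24625.2534; rounding gives k = 24625.
Reconstructed level: -0.535 + 24625 × 1.07/32768 V = 0.26910003662 V.
e = 0.26910831 − (0.26910003662) = +8.27 µV.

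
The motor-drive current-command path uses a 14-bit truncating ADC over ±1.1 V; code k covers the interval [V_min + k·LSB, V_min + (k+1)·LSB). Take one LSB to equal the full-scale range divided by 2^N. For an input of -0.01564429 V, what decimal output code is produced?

Range = 1.1 − (-1.1) = 2.2 V. LSB = 2.2 V / 2^14 ≈ 134.3 µV.
V_in − V_min = -0.01564429 − (-1.1) = 1.08435571 V.
Divide by LSB: 1.08435571 × 16384/2.2 = 8075.4927.
Truncating gives code 8075.

8075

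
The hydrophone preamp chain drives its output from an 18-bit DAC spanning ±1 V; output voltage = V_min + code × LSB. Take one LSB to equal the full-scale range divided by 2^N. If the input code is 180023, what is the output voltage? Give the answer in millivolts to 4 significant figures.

373.5 mV

Span: 1 V − (-1 V) = 2 V. LSB = 2 V / 2^18.
V_out = -1 + 180023 × (2/262144) V
      = -1 + 1.37347 = 0.373466 V.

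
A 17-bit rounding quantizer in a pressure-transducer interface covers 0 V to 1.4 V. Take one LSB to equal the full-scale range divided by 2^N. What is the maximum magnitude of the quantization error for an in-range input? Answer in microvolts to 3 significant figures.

5.34 µV

Range is 1.4 V.
LSB = 1.4 V / 2^17 = 10.681 µV.
Worst-case error for round-to-nearest is half an LSB: 5.34 µV.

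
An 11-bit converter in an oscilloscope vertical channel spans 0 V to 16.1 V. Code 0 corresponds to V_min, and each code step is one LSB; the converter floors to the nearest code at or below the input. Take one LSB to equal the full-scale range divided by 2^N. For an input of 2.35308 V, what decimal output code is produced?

299

V_FS = 16.1 V. LSB = 16.1 V / 2^11 ≈ 7.861 mV.
code = ⌊(V_in − V_min)/LSB⌋ = ⌊(V_in − V_min) × 2^11 / range⌋
     = ⌊(2.35308 − (0)) × 2048 / 16.1⌋ = ⌊2.35308 × 2048/16.1⌋
     = ⌊299.323⌋ = 299.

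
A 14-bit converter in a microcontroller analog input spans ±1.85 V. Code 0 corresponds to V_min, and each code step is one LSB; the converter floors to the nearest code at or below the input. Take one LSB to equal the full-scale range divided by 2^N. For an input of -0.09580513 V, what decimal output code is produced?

7767

The full-scale span is 1.85 − (-1.85) = 3.7 V. LSB = 3.7 V / 2^14 ≈ 225.8 µV.
(V_in − V_min) × 2^14/range = (-0.09580513 − (-1.85)) × 16384/3.7 = 7767.765.
Floor → code = 7767.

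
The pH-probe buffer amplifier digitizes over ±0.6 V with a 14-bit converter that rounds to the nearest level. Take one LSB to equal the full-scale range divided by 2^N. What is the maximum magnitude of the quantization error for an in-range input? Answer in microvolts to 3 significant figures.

36.6 µV

Span: 0.6 V − (-0.6 V) = 1.2 V.
LSB = 1.2 V / 2^14 = 73.242 µV.
A rounding quantizer has |error| ≤ LSB/2 = 36.6 µV.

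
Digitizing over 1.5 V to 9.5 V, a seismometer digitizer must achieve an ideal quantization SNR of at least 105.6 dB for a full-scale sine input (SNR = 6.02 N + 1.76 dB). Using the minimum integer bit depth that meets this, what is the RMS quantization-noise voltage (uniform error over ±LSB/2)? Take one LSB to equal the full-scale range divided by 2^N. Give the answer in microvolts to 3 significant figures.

8.81 µV

Range = 9.5 − (1.5) = 8 V.
N ≥ (105.6 − 1.76)/6.02 = 17.249 → N_min = 18.
LSB = 8 V ÷ 2^18 = 8/262144 V = 30.518 µV.
RMS noise = LSB/√12 = 8.81 µV.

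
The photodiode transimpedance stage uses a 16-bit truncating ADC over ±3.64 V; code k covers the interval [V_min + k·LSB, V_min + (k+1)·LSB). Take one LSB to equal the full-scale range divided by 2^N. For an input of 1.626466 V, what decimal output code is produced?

47409

Range = 3.64 − (-3.64) = 7.28 V. LSB = 7.28 V / 2^16 ≈ 111.1 µV.
(V_in − V_min) × 2^16/range = (1.626466 − (-3.64)) × 65536/7.28 = 47409.769.
Floor → code = 47409.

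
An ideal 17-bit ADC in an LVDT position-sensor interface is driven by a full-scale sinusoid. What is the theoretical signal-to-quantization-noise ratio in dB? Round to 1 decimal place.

104.1 dB

SNR = 6.02·17 + 1.76 = 104.10 dB.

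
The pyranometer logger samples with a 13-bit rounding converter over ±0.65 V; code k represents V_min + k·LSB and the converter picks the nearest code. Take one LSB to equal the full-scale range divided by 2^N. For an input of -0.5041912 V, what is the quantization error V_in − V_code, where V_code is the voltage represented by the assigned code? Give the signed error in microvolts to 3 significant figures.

−28.6 µV

Span: 0.65 V − (-0.65 V) = 1.3 V. LSB = 1.3 V / 2^13 ≈ 158.7 µV.
Position in LSBs: (-0.5041912 − (-0.65)) × 8192/1.3 = 918.8198; rounding gives k = 919.
Reconstructed level: -0.65 + 919 × 1.3/8192 V = -0.5041625977 V.
e = -0.5041912 − (-0.5041625977) = −28.6 µV.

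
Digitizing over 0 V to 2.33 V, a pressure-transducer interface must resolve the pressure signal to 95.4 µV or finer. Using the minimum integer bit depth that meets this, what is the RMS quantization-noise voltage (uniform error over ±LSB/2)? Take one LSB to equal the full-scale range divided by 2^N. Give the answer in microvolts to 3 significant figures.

V_FS = 2.33 V.
Required number of levels: 2.33/95.4 µV = 24423; smallest N with 2^N ≥ that is 15.
One LSB is 2.33 V / 32768 = 71.106 µV.
σ_q = LSB/√12 = 71.106 µV/3.4641 = 20.5 µV.

20.5 µV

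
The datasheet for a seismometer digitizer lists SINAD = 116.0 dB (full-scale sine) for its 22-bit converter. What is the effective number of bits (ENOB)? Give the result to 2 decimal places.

ENOB = (116.0 − 1.76)/6.02 = 18.9767 bits.

18.98 bits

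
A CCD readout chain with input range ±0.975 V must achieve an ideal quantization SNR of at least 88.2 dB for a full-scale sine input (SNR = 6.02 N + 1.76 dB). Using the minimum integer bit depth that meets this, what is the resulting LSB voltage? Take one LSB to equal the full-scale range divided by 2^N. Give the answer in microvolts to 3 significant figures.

59.5 µV

Range = 0.975 − (-0.975) = 1.95 V.
Solving 6.02 N ≥ 88.2 − 1.76: N ≥ 14.359. Round up → N = 15.
LSB = 1.95 V ÷ 2^15 = 1.95/32768 V = 59.5 µV.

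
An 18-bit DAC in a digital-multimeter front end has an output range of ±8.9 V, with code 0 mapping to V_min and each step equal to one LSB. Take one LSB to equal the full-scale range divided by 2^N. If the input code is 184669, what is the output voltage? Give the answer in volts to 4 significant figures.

3.639 V

Span: 8.9 V − (-8.9 V) = 17.8 V. LSB = 17.8 V / 2^18.
Output = V_min + (184669/262144) × range = -8.9 + 0.704456 × 17.8 V
      = -8.9 + 12.5393 = 3.63932 V.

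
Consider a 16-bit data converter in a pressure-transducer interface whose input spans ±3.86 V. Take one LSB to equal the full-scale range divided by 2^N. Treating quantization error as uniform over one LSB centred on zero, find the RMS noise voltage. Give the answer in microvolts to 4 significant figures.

The full-scale span is 3.86 − (-3.86) = 7.72 V.
LSB = 7.72 V / 2^16 = 117.798 µV.
V_rms = LSB/√12 = 117.798 µV / √12 = 34.01 µV.

34.01 µV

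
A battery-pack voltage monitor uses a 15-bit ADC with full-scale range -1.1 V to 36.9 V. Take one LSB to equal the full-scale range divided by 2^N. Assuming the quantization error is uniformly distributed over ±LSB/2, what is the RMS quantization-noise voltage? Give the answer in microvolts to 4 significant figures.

334.8 µV

Span: 36.9 V − (-1.1 V) = 38 V.
One LSB is 38 V / 32768 = 1.15967 mV.
V_rms = LSB/√12 = 1.15967 mV / √12 = 334.8 µV.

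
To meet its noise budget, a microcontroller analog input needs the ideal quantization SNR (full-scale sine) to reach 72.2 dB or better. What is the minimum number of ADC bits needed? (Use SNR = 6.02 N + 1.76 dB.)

Solving 6.02 N ≥ 72.2 − 1.76: N ≥ 11.701. Round up → N = 12.

12 bits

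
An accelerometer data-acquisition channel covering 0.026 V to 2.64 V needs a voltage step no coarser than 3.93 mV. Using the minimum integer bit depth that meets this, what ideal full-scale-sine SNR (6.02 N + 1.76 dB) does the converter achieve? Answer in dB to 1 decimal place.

62.0 dB

The full-scale span is 2.64 − (0.026) = 2.614 V.
2.614 V / 3.93 mV = 665.1. Since 2^9 = 512 and 2^10 = 1024, N = 10.
6.02(10) + 1.76 = 61.96 dB.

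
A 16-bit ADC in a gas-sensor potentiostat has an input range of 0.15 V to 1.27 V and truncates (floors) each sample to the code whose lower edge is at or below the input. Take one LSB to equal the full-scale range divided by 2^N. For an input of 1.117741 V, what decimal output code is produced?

56626

Full-scale range = 1.27 V − (0.15 V) = 1.12 V. LSB = 1.12 V / 2^16 ≈ 17.09 µV.
(V_in − V_min) × 2^16/range = (1.117741 − (0.15)) × 65536/1.12 = 56626.673.
Floor → code = 56626.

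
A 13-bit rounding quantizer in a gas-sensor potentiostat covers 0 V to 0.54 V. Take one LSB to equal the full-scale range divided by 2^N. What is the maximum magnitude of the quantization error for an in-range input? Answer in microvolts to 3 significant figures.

Span = 0.54 V.
LSB = 0.54 V ÷ 2^13 = 0.54/8192 V = 65.918 µV.
A rounding quantizer has |error| ≤ LSB/2 = 33.0 µV.

33.0 µV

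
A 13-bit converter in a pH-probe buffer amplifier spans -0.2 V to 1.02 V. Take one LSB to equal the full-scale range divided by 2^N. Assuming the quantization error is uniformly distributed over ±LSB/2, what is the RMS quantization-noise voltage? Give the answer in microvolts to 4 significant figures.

The full-scale span is 1.02 − (-0.2) = 1.22 V.
LSB = 1.22 V ÷ 2^13 = 1.22/8192 V = 148.926 µV.
RMS of a uniform error over width LSB is LSB/√12 = 42.99 µV.

42.99 µV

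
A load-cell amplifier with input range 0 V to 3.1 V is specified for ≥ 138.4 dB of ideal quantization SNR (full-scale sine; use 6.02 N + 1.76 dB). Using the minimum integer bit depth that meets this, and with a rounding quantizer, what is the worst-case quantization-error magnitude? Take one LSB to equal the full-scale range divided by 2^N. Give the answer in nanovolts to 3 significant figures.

Range is 3.1 V.
6.02 N + 1.76 ≥ 138.4 gives N ≥ 22.698, so the minimum integer is 23.
LSB = 3.1 V / 2^23 = 369.55 nV.
|e|_max = LSB/2 = 185 nV.

185 nV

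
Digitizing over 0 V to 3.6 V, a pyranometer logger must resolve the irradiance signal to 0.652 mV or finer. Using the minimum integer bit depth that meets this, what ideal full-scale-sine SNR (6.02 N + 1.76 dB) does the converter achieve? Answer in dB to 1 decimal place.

80.0 dB

Full-scale range = 3.6 V.
Required number of levels: 3.6/0.652 mV = 5521.5; smallest N with 2^N ≥ that is 13.
6.02(13) + 1.76 = 80.02 dB.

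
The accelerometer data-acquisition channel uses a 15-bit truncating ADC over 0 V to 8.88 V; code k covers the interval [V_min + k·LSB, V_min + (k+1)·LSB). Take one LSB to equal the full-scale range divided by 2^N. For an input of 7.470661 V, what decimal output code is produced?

27567

V_FS = 8.88 V. LSB = 8.88 V / 2^15 ≈ 271.0 µV.
V_in − V_min = 7.470661 − (0) = 7.470661 V.
Divide by LSB: 7.470661 × 32768/8.88 = 27567.4121.
Truncating gives code 27567.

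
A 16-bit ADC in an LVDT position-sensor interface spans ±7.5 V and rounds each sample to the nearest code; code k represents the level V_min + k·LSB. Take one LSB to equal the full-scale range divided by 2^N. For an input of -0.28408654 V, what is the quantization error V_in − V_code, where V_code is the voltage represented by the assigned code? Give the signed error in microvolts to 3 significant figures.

Range = 7.5 − (-7.5) = 15 V. LSB = 15 V / 2^16 ≈ 228.9 µV.
Position in LSBs: (-0.28408654 − (-7.5)) × 65536/15 = 31526.8070; rounding gives k = 31527.
V_code = V_min + k × range/2^16 = -7.5 + 31527 × 15/65536 = -0.28404235840 V.
V_in − V_code = -0.28408654 − (-0.28404235840) = −44.2 µV.

−44.2 µV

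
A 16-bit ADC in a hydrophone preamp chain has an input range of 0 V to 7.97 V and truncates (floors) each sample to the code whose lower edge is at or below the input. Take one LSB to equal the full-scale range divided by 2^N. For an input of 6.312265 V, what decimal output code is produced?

Range is 7.97 V. LSB = 7.97 V / 2^16 ≈ 121.6 µV.
code = ⌊(V_in − V_min)/LSB⌋ = ⌊(V_in − V_min) × 2^16 / range⌋
     = ⌊(6.312265 − (0)) × 65536 / 7.97⌋ = ⌊6.312265 × 65536/7.97⌋
     = ⌊51904.718⌋ = 51904.

51904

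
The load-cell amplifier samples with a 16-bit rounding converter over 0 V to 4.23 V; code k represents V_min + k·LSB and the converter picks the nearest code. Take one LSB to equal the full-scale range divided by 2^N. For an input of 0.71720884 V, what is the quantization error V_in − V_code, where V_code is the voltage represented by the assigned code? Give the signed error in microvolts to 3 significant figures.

−11.6 µV

Span = 4.23 V. LSB = 4.23 V / 2^16 ≈ 64.54 µV.
(0.71720884 − (0)) / LSB = 0.71720884 × 65536/4.23 = 11111.8200. Nearest integer: k = 11112.
V_code = V_min + k × range/2^16 = 0 + 11112 × 4.23/65536 = 0.71722045898 V.
e = 0.71720884 − (0.71722045898) = −11.6 µV.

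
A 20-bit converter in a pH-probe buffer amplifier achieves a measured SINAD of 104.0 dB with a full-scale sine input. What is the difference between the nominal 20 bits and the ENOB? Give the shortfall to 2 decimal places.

N_eff = (104.0 − 1.76)/6.02 = 16.9834 bits.
20 − 16.9834 = 3.02 bits below nominal.

3.02 bits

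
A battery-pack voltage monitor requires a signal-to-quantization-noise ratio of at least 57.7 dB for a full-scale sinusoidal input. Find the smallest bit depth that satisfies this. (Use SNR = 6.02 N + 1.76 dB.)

10 bits

N ≥ (57.7 − 1.76)/6.02 = 9.292 → N_min = 10.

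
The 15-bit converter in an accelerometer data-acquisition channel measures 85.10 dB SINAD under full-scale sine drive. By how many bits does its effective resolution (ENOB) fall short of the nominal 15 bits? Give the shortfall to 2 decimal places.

1.16 bits

N_eff = (85.10 − 1.76)/6.02 = 13.8439 bits.
Lost resolution: 15 − 13.8439 = 1.1561 bits.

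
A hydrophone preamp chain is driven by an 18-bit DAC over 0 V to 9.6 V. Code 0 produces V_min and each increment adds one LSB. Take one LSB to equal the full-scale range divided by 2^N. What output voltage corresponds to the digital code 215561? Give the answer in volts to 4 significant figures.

7.894 V

Span = 9.6 V. LSB = 9.6 V / 2^18.
V_out = V_min + code × LSB = 0 V + 215561 × 9.6 V / 262144
      = 0 + 7.89408 = 7.89408 V.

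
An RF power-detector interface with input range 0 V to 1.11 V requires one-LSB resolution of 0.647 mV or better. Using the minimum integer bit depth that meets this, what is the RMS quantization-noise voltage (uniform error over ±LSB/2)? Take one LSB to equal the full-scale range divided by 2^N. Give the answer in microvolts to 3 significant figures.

Span = 1.11 V.
Required number of levels: 1.11/0.647 mV = 1715.6; smallest N with 2^N ≥ that is 11.
LSB = 1.11 V ÷ 2^11 = 1.11/2048 V = 0.54199 mV.
V_rms = LSB/√12 = 156 µV.

156 µV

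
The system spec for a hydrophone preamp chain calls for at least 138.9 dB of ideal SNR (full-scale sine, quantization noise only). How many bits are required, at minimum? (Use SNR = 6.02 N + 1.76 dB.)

23 bits

Solving 6.02 N ≥ 138.9 − 1.76: N ≥ 22.781. Round up → N = 23.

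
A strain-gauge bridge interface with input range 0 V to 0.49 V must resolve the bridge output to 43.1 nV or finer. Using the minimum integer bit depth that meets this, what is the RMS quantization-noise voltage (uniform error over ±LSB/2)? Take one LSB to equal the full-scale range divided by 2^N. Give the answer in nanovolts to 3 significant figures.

Range is 0.49 V.
Required number of levels: 0.49/43.1 nV = 1.1369e7; smallest N with 2^N ≥ that is 24.
LSB = 0.49 V ÷ 2^24 = 0.49/16777216 V = 29.206 nV.
RMS noise = LSB/√12 = 8.43 nV.

8.43 nV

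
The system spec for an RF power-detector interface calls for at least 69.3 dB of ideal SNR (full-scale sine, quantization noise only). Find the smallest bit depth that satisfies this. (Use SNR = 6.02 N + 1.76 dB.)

12 bits

Required N = ⌈(69.3 − 1.76)/6.02⌉ = ⌈11.219⌉ = 12.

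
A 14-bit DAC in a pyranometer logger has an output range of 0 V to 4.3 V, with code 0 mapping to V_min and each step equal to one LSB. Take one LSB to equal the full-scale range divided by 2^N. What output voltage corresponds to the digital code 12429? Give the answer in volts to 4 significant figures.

3.262 V

Span = 4.3 V. LSB = 4.3 V / 2^14.
V_out = 0 + 12429 × (4.3/16384) V
      = 0 + 3.26201 = 3.26201 V.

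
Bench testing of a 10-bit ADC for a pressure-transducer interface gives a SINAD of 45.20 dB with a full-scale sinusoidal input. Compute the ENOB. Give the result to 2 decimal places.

7.22 bits

ENOB = (SINAD − 1.76) / 6.02 = (45.20 − 1.76) / 6.02 = 43.44 / 6.02 = 7.2159.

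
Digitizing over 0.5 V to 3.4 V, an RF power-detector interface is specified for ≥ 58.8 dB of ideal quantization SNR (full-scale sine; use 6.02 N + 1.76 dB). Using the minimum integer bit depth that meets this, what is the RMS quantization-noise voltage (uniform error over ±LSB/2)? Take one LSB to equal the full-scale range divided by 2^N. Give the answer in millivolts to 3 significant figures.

0.818 mV

Span: 3.4 V − (0.5 V) = 2.9 V.
Required N = ⌈(58.8 − 1.76)/6.02⌉ = ⌈9.475⌉ = 10.
Step size = 2.9/1024 V = 2.8320 mV.
V_rms = LSB/√12 = 0.818 mV.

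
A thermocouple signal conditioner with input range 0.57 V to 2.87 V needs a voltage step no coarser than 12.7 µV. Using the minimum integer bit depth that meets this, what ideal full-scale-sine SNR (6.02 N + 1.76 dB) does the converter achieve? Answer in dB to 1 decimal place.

110.1 dB

The full-scale span is 2.87 − (0.57) = 2.3 V.
2.3 V / 12.7 µV = 181100. Since 2^17 = 131072 and 2^18 = 262144, N = 18.
SNR = 6.02 × 18 + 1.76 = 110.12 dB.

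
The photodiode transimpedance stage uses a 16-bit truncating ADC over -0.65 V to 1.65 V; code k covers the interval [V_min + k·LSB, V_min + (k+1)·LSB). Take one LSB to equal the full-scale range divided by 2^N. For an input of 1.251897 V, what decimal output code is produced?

54192

Range = 1.65 − (-0.65) = 2.3 V. LSB = 2.3 V / 2^16 ≈ 35.10 µV.
(V_in − V_min) × 2^16/range = (1.251897 − (-0.65)) × 65536/2.3 = 54192.488.
Floor → code = 54192.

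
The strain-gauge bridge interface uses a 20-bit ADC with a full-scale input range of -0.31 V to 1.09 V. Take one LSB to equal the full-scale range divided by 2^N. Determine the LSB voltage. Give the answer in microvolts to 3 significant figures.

1.34 µV

Range = 1.09 − (-0.31) = 1.4 V.
2^20 = 1048576 levels.
LSB = 1.4 V ÷ 2^20 = 1.4/1048576 V = 1.34 µV.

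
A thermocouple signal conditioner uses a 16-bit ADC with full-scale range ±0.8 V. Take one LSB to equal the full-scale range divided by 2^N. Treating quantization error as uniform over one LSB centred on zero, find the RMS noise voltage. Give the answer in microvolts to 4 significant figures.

7.048 µV

The full-scale span is 0.8 − (-0.8) = 1.6 V.
LSB = 1.6 V / 2^16 = 24.4141 µV.
V_rms = LSB/√12 = 24.4141 µV / √12 = 7.048 µV.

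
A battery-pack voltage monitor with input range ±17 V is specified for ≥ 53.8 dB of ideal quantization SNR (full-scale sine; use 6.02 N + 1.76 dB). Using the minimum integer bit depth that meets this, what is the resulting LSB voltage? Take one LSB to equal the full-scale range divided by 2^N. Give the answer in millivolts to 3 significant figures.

Range = 17 − (-17) = 34 V.
N ≥ (53.8 − 1.76)/6.02 = 8.645 → N_min = 9.
Step size = 34/512 V = 66.4 mV.

66.4 mV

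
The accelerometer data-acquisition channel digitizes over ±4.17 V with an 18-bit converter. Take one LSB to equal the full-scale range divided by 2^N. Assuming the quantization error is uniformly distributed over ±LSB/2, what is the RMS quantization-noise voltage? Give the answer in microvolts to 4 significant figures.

Span: 4.17 V − (-4.17 V) = 8.34 V.
LSB = 8.34 V ÷ 2^18 = 8.34/262144 V = 31.8146 µV.
V_rms = LSB/√12 = 31.8146 µV / √12 = 9.184 µV.

9.184 µV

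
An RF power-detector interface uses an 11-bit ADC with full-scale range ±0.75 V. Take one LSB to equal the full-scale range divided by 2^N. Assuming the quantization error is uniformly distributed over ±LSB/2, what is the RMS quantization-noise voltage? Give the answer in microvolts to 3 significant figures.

Span: 0.75 V − (-0.75 V) = 1.5 V.
Step size = 1.5/2048 V = 0.73242 mV.
For a uniform distribution on [−LSB/2, +LSB/2], V_rms = LSB/√12 = 0.73242 mV/3.4641 = 211 µV.

211 µV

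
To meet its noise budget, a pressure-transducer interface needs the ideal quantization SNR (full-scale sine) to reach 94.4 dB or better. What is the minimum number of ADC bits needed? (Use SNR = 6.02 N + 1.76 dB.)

16 bits

Required N = ⌈(94.4 − 1.76)/6.02⌉ = ⌈15.389⌉ = 16.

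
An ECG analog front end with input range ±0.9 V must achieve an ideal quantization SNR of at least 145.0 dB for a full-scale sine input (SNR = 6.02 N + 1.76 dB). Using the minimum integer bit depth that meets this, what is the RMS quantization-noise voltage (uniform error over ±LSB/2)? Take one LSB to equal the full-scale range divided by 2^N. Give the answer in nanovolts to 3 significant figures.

31.0 nV

Full-scale range = 0.9 V − (-0.9 V) = 1.8 V.
Solving 6.02 N ≥ 145.0 − 1.76: N ≥ 23.794. Round up → N = 24.
LSB = 1.8 V ÷ 2^24 = 1.8/16777216 V = 107.29 nV.
V_rms = LSB/√12 = 31.0 nV.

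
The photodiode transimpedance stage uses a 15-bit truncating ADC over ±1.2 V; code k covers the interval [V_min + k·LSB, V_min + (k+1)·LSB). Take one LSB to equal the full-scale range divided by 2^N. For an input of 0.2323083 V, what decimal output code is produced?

Span: 1.2 V − (-1.2 V) = 2.4 V. LSB = 2.4 V / 2^15 ≈ 73.24 µV.
V_in − V_min = 0.2323083 − (-1.2) = 1.4323083 V.
Divide by LSB: 1.4323083 × 32768/2.4 = 19555.7827.
Truncating gives code 19555.

19555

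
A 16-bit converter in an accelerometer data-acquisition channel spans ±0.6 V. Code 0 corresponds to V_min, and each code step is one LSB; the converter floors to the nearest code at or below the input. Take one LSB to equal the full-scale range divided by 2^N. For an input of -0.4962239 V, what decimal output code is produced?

5667

The full-scale span is 0.6 − (-0.6) = 1.2 V. LSB = 1.2 V / 2^16 ≈ 18.31 µV.
V_in − V_min = -0.4962239 − (-0.6) = 0.1037761 V.
Divide by LSB: 0.1037761 × 65536/1.2 = 5667.5587.
Truncating gives code 5667.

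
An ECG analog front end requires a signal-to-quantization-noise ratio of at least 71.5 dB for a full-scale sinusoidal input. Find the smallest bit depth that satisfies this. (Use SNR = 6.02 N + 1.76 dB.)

6.02 N + 1.76 ≥ 71.5 gives N ≥ 11.585, so the minimum integer is 12.

12 bits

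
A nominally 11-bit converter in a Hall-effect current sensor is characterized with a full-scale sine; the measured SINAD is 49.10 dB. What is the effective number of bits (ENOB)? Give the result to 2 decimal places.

(49.10 − 1.76) / 6.02 = 47.34/6.02 = 7.8638 effective bits.

7.86 bits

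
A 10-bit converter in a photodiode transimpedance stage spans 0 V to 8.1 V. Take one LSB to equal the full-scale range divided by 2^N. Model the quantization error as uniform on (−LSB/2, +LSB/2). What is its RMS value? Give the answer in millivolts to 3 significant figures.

Span = 8.1 V.
Step size = 8.1/1024 V = 7.9102 mV.
For a uniform distribution on [−LSB/2, +LSB/2], V_rms = LSB/√12 = 7.9102 mV/3.4641 = 2.28 mV.

2.28 mV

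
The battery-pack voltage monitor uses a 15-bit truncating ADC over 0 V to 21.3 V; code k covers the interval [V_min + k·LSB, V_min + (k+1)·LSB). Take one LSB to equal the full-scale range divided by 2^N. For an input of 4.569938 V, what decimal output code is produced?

7030

Full-scale range = 21.3 V. LSB = 21.3 V / 2^15 ≈ 0.6500 mV.
code = ⌊(V_in − V_min)/LSB⌋ = ⌊(V_in − V_min) × 2^15 / range⌋
     = ⌊(4.569938 − (0)) × 32768 / 21.3⌋ = ⌊4.569938 × 32768/21.3⌋
     = ⌊7030.410⌋ = 7030.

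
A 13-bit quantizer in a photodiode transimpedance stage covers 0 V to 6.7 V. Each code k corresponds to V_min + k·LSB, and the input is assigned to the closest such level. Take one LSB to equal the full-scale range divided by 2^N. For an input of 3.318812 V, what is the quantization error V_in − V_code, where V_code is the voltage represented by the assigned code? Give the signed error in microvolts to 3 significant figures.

−109 µV

Span = 6.7 V. LSB = 6.7 V / 2^13 ≈ 0.8179 mV.
(V_in − V_min)/LSB = (3.318812 − (0)) × 8192/6.7 = 4057.8669 → nearest code k = 4058.
Reconstructed level: 0 + 4058 × 6.7/8192 V = 3.318920898 V.
Error = V_in − V_code = 3.318812 − (3.318920898) = −109 µV.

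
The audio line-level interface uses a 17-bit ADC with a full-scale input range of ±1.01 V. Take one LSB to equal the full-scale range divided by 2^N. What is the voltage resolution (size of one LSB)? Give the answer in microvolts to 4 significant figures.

15.41 µV

Span: 1.01 V − (-1.01 V) = 2.02 V.
2^17 = 131072 levels.
LSB = 2.02 V ÷ 2^17 = 2.02/131072 V = 15.41 µV.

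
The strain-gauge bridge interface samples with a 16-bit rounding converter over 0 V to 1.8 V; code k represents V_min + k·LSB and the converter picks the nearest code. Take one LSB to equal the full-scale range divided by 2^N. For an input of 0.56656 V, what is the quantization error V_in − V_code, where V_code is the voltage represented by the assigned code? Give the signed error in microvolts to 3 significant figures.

Span = 1.8 V. LSB = 1.8 V / 2^16 ≈ 27.47 µV.
(V_in − V_min)/LSB = (0.56656 − (0)) × 65536/1.8 = 20627.8201 → nearest code k = 20628.
V_code = V_min + k × range/2^16 = 0 + 20628 × 1.8/65536 = 0.56656494141 V.
Error = V_in − V_code = 0.56656 − (0.56656494141) = −4.94 µV.

−4.94 µV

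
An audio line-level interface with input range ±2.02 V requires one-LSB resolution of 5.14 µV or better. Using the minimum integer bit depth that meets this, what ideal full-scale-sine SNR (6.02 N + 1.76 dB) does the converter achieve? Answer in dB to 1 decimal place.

Range = 2.02 − (-2.02) = 4.04 V.
4.04 V / 5.14 µV = 786000. Since 2^19 = 524288 and 2^20 = 1048576, N = 20.
6.02(20) + 1.76 = 122.16 dB.

122.2 dB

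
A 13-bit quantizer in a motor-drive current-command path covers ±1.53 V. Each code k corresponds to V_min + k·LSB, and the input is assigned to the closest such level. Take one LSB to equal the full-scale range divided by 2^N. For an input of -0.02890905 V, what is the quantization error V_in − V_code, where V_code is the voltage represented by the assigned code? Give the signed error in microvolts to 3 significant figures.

−147 µV

Full-scale range = 1.53 V − (-1.53 V) = 3.06 V. LSB = 3.06 V / 2^13 ≈ 373.5 µV.
(-0.02890905 − (-1.53)) / LSB = 1.50109095 × 8192/3.06 = 4018.6069. Nearest integer: k = 4019.
V_code = -1.53 + (4019/8192) × 3.06 = -0.02876220703 V.
V_in − V_code = -0.02890905 − (-0.02876220703) = −147 µV.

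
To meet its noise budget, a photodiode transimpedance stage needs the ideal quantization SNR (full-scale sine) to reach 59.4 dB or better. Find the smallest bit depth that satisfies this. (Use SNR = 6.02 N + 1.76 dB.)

Required N = ⌈(59.4 − 1.76)/6.02⌉ = ⌈9.575⌉ = 10.

10 bits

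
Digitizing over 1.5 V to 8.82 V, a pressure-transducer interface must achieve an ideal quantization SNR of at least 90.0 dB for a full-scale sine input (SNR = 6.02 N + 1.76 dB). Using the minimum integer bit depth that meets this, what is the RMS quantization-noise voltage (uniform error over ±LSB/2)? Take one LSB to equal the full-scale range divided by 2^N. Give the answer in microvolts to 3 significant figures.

64.5 µV

Full-scale range = 8.82 V − (1.5 V) = 7.32 V.
6.02 N + 1.76 ≥ 90.0 gives N ≥ 14.658, so the minimum integer is 15.
Step size = 7.32/32768 V = 223.39 µV.
RMS noise = LSB/√12 = 64.5 µV.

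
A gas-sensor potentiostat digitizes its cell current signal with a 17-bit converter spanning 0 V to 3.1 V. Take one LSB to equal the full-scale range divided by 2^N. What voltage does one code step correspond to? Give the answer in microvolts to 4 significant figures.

23.65 µV

Range is 3.1 V.
Number of codes = 2^17 = 131072.
LSB = 3.1 V / 2^17 = 23.65 µV.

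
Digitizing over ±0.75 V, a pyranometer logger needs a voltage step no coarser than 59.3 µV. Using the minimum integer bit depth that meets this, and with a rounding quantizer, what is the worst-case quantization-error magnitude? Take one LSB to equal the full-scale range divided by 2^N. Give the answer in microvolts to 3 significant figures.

22.9 µV

The full-scale span is 0.75 − (-0.75) = 1.5 V.
Need 2^N ≥ 1.5 V / 59.3 µV = 25300 → N_min = 15.
One LSB is 1.5 V / 32768 = 45.776 µV.
Max error for round-to-nearest is LSB/2 = 22.9 µV.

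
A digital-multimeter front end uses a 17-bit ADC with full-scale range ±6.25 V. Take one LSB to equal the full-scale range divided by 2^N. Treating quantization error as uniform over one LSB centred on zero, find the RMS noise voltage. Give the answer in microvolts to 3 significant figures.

Span: 6.25 V − (-6.25 V) = 12.5 V.
One LSB is 12.5 V / 131072 = 95.367 µV.
For a uniform distribution on [−LSB/2, +LSB/2], V_rms = LSB/√12 = 95.367 µV/3.4641 = 27.5 µV.

27.5 µV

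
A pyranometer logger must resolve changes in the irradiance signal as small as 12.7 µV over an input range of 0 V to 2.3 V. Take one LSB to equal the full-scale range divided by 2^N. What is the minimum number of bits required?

Range is 2.3 V.
Need 2^N ≥ 2.3 V / 12.7 µV = 181100 → N_min = 18.

18 bits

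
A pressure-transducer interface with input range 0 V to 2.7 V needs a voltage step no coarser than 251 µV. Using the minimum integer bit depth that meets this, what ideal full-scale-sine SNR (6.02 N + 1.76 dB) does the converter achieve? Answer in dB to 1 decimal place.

Range is 2.7 V.
Levels needed ≥ 2.7/251 µV = 10760. 2^14 = 16384 suffices, so N_min = 14.
SNR = 6.02 × 14 + 1.76 = 86.04 dB.

86.0 dB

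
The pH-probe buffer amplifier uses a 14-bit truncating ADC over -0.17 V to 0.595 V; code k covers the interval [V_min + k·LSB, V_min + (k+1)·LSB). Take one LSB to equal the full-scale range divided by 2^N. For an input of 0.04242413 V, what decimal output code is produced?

Span: 0.595 V − (-0.17 V) = 0.765 V. LSB = 0.765 V / 2^14 ≈ 46.69 µV.
V_in − V_min = 0.04242413 − (-0.17) = 0.21242413 V.
Divide by LSB: 0.21242413 × 16384/0.765 = 4549.4862.
Truncating gives code 4549.

4549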